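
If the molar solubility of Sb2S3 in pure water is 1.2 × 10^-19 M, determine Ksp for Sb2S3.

Ksp ≈ 2.7e-93

Sb2S3(s) ⇌ 2 Sb^3+ + 3 S^2-
For each mole of Sb2S3 that dissolves: [Sb^3+] = 2s, [S^2-] = 3s.
Ksp = [Sb^3+]^2[S^2-]^3
So Ksp = (2s)^2 × (3s)^3 = 108s^5
With s = 1.2 × 10^-19: Ksp = 2.7 x 10^-93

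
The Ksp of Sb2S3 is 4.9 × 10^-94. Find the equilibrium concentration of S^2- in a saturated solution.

[S^2-] ≈ 2.6e-19 M

Sb2S3(s) ⇌ 2 Sb^3+(aq) + 3 S^2-(aq)
Ksp = [Sb^3+]^2[S^2-]^3
With molar solubility s: [Sb^3+] = 2s, [S^2-] = 3s.
So Ksp = (2s)^2 × (3s)^3 = 108s^5
s^5 = 4.9 × 10^-94 / 108, so s = 8.54 × 10^-20 M
[S^2-] = 3s = 2.6 × 10^-19 M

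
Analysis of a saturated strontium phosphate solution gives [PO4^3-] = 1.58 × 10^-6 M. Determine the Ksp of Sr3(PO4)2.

Sr3(PO4)2(s) ⇌ 3 Sr^2+ + 2 PO4^3-
Stoichiometry gives [Sr^2+] = (3/2)[PO4^3-] = 2.370 x 10^-6 M.
Ksp = [Sr^2+]^3[PO4^3-]^2
Ksp = (2.370 × 10^-6)^3 × (1.58 x 10^-6)^2 = 3.32 x 10^-29

Ksp ≈ 3.32e-29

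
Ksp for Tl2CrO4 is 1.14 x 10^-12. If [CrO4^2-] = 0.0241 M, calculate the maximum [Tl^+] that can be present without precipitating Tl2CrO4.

Tl2CrO4(s) ⇌ 2 Tl^+ + CrO4^2-
Ksp = [Tl^+]^2[CrO4^2-]
Precipitation begins when Q = Ksp. With [CrO4^2-] = 0.0241 M:
1.14 x 10^-12 = (0.0241) × [Tl^+]^2
[Tl^+] = (1.14 x 10^-12 / 2.41 × 10^-2)^(1/2) = 6.88 x 10^-6 M

[Tl^+] = 6.88 x 10^-6 M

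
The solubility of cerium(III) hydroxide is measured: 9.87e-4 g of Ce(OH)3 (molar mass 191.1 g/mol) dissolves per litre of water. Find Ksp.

Ksp ≈ 1.92 x 10^-20

Molar solubility s = (9.87 × 10^-4 g/L) / (191.1 g/mol) = 5.165 × 10^-6 M.
Ce(OH)3(s) ⇌ Ce^3+ + 3 OH^-
With molar solubility s: [Ce^3+] = s, [OH^-] = 3s.
Ksp = [Ce^3+][OH^-]^3
Ksp = s(3s)^3 = 27s^4
With s = 5.165 × 10^-6: Ksp = 1.92 × 10^-20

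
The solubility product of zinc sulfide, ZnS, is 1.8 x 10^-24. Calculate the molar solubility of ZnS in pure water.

ZnS(s) <=> Zn^2+(aq) + S^2-(aq)
Ksp = [Zn^2+][S^2-]
With molar solubility s: [Zn^2+] = s, [S^2-] = s.
Ksp = (s)(s) = s^2
s = √(1.8 x 10^-24) = 1.3 × 10^-12 M

s ≈ 1.3 × 10^-12 M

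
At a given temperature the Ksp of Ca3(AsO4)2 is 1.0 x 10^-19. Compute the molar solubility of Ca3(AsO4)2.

Ca3(AsO4)2(s) <=> 3 Ca^2+ + 2 AsO4^3-
Ksp = [Ca^2+]^3[AsO4^3-]^2
Let s = molar solubility. Then [Ca^2+] = 3s and [AsO4^3-] = 2s.
Substituting: Ksp = (3s)^3(2s)^2 = 108s^5
s = (1.0 x 10^-19 / 108)^(1/5) = 6.2 × 10^-5 M

s = 6.2 x 10^-5 M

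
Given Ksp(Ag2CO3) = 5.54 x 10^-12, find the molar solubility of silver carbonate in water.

Ag2CO3(s) <=> 2 Ag^+ + CO3^2-
Ksp = [Ag^+]^2[CO3^2-]
For each mole of Ag2CO3 that dissolves: [Ag^+] = 2s, [CO3^2-] = s.
Ksp = (2s)^2s = 4s^3
s = (5.54 x 10^-12 / 4)^(1/3) = 1.11 × 10^-4 M

1.11e-4 M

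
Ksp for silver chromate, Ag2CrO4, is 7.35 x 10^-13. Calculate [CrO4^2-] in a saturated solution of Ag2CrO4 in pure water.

[CrO4^2-] = 5.69 × 10^-5 M

Ag2CrO4(s) <=> 2 Ag^+ + CrO4^2-
Ksp = [Ag^+]^2[CrO4^2-]
For each mole of Ag2CrO4 that dissolves: [Ag^+] = 2s, [CrO4^2-] = s.
Substituting: Ksp = (2s)^2s = 4s^3
s = (7.35 x 10^-13 / 4)^(1/3) = 5.685 x 10^-5 M
[CrO4^2-] = s = 5.69 x 10^-5 M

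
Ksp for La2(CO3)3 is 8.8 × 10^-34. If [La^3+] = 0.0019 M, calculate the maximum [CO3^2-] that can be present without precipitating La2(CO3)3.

La2(CO3)3(s) <=> 2 La^3+(aq) + 3 CO3^2-(aq)
Ksp = [La^3+]^2[CO3^2-]^3
Precipitation begins when Q = Ksp. With [La^3+] = 0.0019 M:
8.8 × 10^-34 = (0.0019)^2 × [CO3^2-]^3
[CO3^2-] = (8.8 × 10^-34 / 3.61 x 10^-6)^(1/3) = 6.2 x 10^-10 M

[CO3^2-] ≈ 6.2 × 10^-10 M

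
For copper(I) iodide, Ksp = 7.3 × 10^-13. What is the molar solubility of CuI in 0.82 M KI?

8.9 x 10^-13 M

CuI(s) <=> Cu^+(aq) + I^-(aq)
Ksp = [Cu^+][I^-]
Let s be the molar solubility in this solution. [Cu^+] = s, [I^-] = 0.82 + s ≈ 0.82 (since I^- from KI dominates).
Ksp ≈ s × 0.82
s = 8.9 × 10^-13 M
Check: s = 8.9 × 10^-13 ≪ 0.82, so the approximation is valid.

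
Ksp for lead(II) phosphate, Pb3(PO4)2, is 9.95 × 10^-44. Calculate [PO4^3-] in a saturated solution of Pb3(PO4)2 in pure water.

[PO4^3-] = 1.97 × 10^-9 M

Pb3(PO4)2(s) ⇌ 3 Pb^2+(aq) + 2 PO4^3-(aq)
Ksp = [Pb^2+]^3[PO4^3-]^2
With molar solubility s: [Pb^2+] = 3s, [PO4^3-] = 2s.
Ksp = (3s)^3(2s)^2 = 108s^5
s^5 = 9.95 × 10^-44 / 108, so s = 9.837 × 10^-10 M
[PO4^3-] = 2s = 1.97 x 10^-9 M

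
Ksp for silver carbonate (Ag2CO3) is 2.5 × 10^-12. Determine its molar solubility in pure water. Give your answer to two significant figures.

Ag2CO3(s) ⇌ 2 Ag^+(aq) + CO3^2-(aq)
Ksp = [Ag^+]^2[CO3^2-]
For each mole of Ag2CO3 that dissolves: [Ag^+] = 2s, [CO3^2-] = s.
Ksp = (2s)^2s = 4s^3
Solving, s = (2.5 × 10^-12/4)^(1/3) = 8.5 x 10^-5 M

s = 8.5 x 10^-5 M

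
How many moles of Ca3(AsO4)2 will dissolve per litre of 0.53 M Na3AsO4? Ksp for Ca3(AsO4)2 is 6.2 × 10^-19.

Ca3(AsO4)2(s) <=> 3 Ca^2+ + 2 AsO4^3-
Ksp = [Ca^2+]^3[AsO4^3-]^2
Let s be the molar solubility in this solution. [Ca^2+] = 3s, [AsO4^3-] = 0.53 + 2s ≈ 0.53 (common-ion effect: AsO4^3- is already 0.53 M).
Ksp ≈ (3s)^3 × (0.53)^2
s = 4.3 x 10^-7 M
Check: 2s = 8.7 x 10^-7 ≪ 0.53, so the approximation is valid.

s ≈ 4.3 × 10^-7 M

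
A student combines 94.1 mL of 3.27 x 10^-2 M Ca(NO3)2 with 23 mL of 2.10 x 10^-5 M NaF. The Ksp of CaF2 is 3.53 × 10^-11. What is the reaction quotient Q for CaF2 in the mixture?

Total volume = 94.1 + 23 = 117.1 mL.
[Ca^2+] = 3.27 × 10^-2 × (94.1/117.1) = 2.628 x 10^-2 M
[F^-] = 2.10 × 10^-5 × (23/117.1) = 4.125 × 10^-6 M
CaF2(s) <=> Ca^2+ + 2 F^-, so Q = [Ca^2+][F^-]^2
Q = (2.628 × 10^-2)(4.125 × 10^-6)^2 = 4.47 × 10^-13
Q < Ksp, so no precipitate of CaF2 forms.

4.47 × 10^-13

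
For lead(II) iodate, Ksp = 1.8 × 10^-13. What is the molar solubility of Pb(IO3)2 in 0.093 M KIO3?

Pb(IO3)2(s) ⇌ Pb^2+(aq) + 2 IO3^-(aq)
Ksp = [Pb^2+][IO3^-]^2
Let s = moles of Pb(IO3)2 that dissolve per litre. [Pb^2+] = s, [IO3^-] = 0.093 + 2s ≈ 0.093 (Ksp is small, so little additional dissolves).
Ksp ≈ s × (0.093)^2
s = 2.1 × 10^-11 M
Check: 2s = 4.2 x 10^-11 ≪ 0.093, so the approximation is valid.

s ≈ 2.1e-11 M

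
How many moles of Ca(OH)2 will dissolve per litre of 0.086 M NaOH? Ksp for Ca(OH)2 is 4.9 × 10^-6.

Ca(OH)2(s) ⇌ Ca^2+ + 2 OH^-
Ksp = [Ca^2+][OH^-]^2
Let s = moles of Ca(OH)2 that dissolve per litre. [Ca^2+] = s, [OH^-] = 0.086 + 2s ≈ 0.086 (since OH^- from NaOH dominates).
Ksp ≈ s × (0.086)^2
s = 6.6 x 10^-4 M
Check: 2s = 1.3 × 10^-3 ≪ 0.086, so the approximation is valid.

s = 6.6e-4 M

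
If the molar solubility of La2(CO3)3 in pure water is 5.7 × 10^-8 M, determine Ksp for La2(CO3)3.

La2(CO3)3(s) ⇌ 2 La^3+ + 3 CO3^2-
With molar solubility s: [La^3+] = 2s, [CO3^2-] = 3s.
Ksp = [La^3+]^2[CO3^2-]^3
Ksp = (2s)^2(3s)^3 = 108s^5
Ksp = 108 × (5.7 x 10^-8)^5 = 6.5 × 10^-35

Ksp ≈ 6.5 × 10^-35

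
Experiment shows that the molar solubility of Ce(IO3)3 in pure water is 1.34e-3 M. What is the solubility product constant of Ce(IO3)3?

Ce(IO3)3(s) ⇌ Ce^3+(aq) + 3 IO3^-(aq)
Let s = molar solubility. Then [Ce^3+] = s and [IO3^-] = 3s.
Ksp = [Ce^3+][IO3^-]^3
Ksp = s(3s)^3 = 27s^4
With s = 1.34 × 10^-3: Ksp = 8.71 × 10^-11

Ksp ≈ 8.71e-11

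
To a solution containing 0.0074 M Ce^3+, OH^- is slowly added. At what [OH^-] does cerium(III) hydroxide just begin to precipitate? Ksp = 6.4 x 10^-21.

[OH^-] = 9.5 x 10^-7 M

Ce(OH)3(s) <=> Ce^3+(aq) + 3 OH^-(aq)
Ksp = [Ce^3+][OH^-]^3
Precipitation begins when Q = Ksp. With [Ce^3+] = 0.0074 M:
6.4 x 10^-21 = (0.0074) × [OH^-]^3
[OH^-] = (6.4 x 10^-21 / 7.4 × 10^-3)^(1/3) = 9.5 × 10^-7 M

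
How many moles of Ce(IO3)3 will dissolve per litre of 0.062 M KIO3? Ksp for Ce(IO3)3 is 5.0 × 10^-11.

s = 2.1e-7 M

Ce(IO3)3(s) <=> Ce^3+ + 3 IO3^-
Ksp = [Ce^3+][IO3^-]^3
If s mol/L dissolves here, [Ce^3+] = s, [IO3^-] = 0.062 + 3s ≈ 0.062 (common-ion effect: IO3^- is already 0.062 M).
Ksp ≈ s × (0.062)^3
s = 2.1 x 10^-7 M
Check: 3s = 6.3 x 10^-7 ≪ 0.062, so the approximation is valid.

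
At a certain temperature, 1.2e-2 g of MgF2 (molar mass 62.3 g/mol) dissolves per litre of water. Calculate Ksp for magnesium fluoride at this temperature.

Molar solubility s = (1.2 x 10^-2 g/L) / (62.3 g/mol) = 1.93 × 10^-4 M.
MgF2(s) ⇌ Mg^2+ + 2 F^-
With molar solubility s: [Mg^2+] = s, [F^-] = 2s.
Ksp = [Mg^2+][F^-]^2
So Ksp = s × (2s)^2 = 4s^3
With s = 1.93 × 10^-4: Ksp = 2.9 × 10^-11

2.9e-11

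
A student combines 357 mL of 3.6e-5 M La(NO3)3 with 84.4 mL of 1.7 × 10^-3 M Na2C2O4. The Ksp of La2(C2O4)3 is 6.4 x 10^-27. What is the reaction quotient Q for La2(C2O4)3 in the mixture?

Total volume = 357 + 84.4 = 441.4 mL.
[La^3+] = 3.6 x 10^-5 × (357/441.4) = 2.91 x 10^-5 M
[C2O4^2-] = 1.7 x 10^-3 × (84.4/441.4) = 3.25 × 10^-4 M
La2(C2O4)3(s) <=> 2 La^3+ + 3 C2O4^2-, so Q = [La^3+]^2[C2O4^2-]^3
Q = (2.91 × 10^-5)^2(3.25 × 10^-4)^3 = 2.9 × 10^-20
Q > Ksp, so La2(C2O4)3 will precipitate.

Q = 2.9e-20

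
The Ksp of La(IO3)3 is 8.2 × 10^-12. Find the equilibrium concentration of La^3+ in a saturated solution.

7.4 × 10^-4 M

La(IO3)3(s) ⇌ La^3+(aq) + 3 IO3^-(aq)
Ksp = [La^3+][IO3^-]^3
If s mol/L of La(IO3)3 dissolves, [La^3+] = s and [IO3^-] = 3s.
Ksp = s(3s)^3 = 27s^4
s^4 = 8.2 × 10^-12 / 27, so s = 7.42 × 10^-4 M
[La^3+] = s = 7.4 × 10^-4 M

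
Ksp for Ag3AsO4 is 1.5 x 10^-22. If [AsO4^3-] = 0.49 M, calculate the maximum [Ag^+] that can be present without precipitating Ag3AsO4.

[Ag^+] = 6.7e-8 M

Ag3AsO4(s) <=> 3 Ag^+(aq) + AsO4^3-(aq)
Ksp = [Ag^+]^3[AsO4^3-]
Precipitation begins when Q = Ksp. With [AsO4^3-] = 0.49 M:
1.5 x 10^-22 = (0.49) × [Ag^+]^3
[Ag^+] = (1.5 x 10^-22 / 4.9 × 10^-1)^(1/3) = 6.7 × 10^-8 M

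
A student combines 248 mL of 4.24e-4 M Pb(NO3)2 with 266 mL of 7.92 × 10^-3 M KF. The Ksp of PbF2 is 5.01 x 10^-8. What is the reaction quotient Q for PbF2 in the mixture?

Q = 3.44 × 10^-9

Total volume = 248 + 266 = 514 mL.
[Pb^2+] = 4.24 × 10^-4 × (248/514) = 2.046 x 10^-4 M
[F^-] = 7.92 × 10^-3 × (266/514) = 4.099 × 10^-3 M
PbF2(s) ⇌ Pb^2+(aq) + 2 F^-(aq), so Q = [Pb^2+][F^-]^2
Q = (2.046 × 10^-4)(4.099 × 10^-3)^2 = 3.44 × 10^-9
Q < Ksp, so no precipitate of PbF2 forms.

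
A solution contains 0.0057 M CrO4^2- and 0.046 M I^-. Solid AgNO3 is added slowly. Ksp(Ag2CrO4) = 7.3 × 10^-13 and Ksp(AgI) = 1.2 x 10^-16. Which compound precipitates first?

AgI

Each salt begins to precipitate when Q = Ksp, i.e. when [Ag^+] reaches its threshold.
For Ag2CrO4: 7.3 × 10^-13 = 0.0057 × [Ag^+]^2  ⇒  [Ag^+] = 1.1 x 10^-5 M.
For AgI: 1.2 x 10^-16 = 0.046 × [Ag^+]  ⇒  [Ag^+] = 2.6 × 10^-15 M.
The salt with the lower threshold [Ag^+] precipitates first: AgI.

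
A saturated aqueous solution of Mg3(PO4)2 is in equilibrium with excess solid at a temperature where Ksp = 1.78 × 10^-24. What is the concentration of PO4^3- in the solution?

[PO4^3-] = 1.39 × 10^-5 M

Mg3(PO4)2(s) <=> 3 Mg^2+ + 2 PO4^3-
Ksp = [Mg^2+]^3[PO4^3-]^2
If s mol/L of Mg3(PO4)2 dissolves, [Mg^2+] = 3s and [PO4^3-] = 2s.
Ksp = (3s)^3(2s)^2 = 108s^5
s^5 = 1.78 × 10^-24 / 108, so s = 6.973 x 10^-6 M
[PO4^3-] = 2s = 1.39 × 10^-5 M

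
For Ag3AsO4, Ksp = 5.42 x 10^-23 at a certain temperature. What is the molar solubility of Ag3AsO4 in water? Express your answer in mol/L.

Ag3AsO4(s) ⇌ 3 Ag^+ + AsO4^3-
Ksp = [Ag^+]^3[AsO4^3-]
Let s = molar solubility. Then [Ag^+] = 3s and [AsO4^3-] = s.
So Ksp = (3s)^3 × s = 27s^4
Solving, s = (5.42 x 10^-23/27)^(1/4) = 1.19 × 10^-6 M

1.19 × 10^-6 M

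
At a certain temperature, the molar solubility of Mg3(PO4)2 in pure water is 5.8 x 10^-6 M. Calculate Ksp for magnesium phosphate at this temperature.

Ksp = 7.1e-25

Mg3(PO4)2(s) <=> 3 Mg^2+(aq) + 2 PO4^3-(aq)
For each mole of Mg3(PO4)2 that dissolves: [Mg^2+] = 3s, [PO4^3-] = 2s.
Ksp = [Mg^2+]^3[PO4^3-]^2
Substituting: Ksp = (3s)^3(2s)^2 = 108s^5
Ksp = 108 × (5.8 x 10^-6)^5 = 7.1 × 10^-25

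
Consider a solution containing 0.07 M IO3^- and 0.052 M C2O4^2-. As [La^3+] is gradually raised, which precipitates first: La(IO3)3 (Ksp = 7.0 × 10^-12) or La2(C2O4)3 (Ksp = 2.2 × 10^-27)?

La2(C2O4)3

Precipitation of each salt starts when its ion product equals its Ksp.
For La(IO3)3: 7.0 × 10^-12 = (0.07)^3 × [La^3+]  ⇒  [La^3+] = 2.0 × 10^-8 M.
For La2(C2O4)3: 2.2 × 10^-27 = (0.052)^3 × [La^3+]^2  ⇒  [La^3+] = 4.0 × 10^-12 M.
The salt with the lower threshold [La^3+] precipitates first: La2(C2O4)3.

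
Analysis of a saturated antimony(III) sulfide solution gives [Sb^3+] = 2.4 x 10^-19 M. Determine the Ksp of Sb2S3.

2.7 x 10^-93

Sb2S3(s) <=> 2 Sb^3+(aq) + 3 S^2-(aq)
Stoichiometry gives [S^2-] = (3/2)[Sb^3+] = 3.60 x 10^-19 M.
Ksp = [Sb^3+]^2[S^2-]^3
Ksp = (2.4 × 10^-19)^2 × (3.60 × 10^-19)^3 = 2.7 x 10^-93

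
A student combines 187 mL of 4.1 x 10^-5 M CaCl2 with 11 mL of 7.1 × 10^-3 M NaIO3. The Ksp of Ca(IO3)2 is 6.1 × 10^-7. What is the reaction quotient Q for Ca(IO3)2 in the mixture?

6.0 x 10^-12

Total volume = 187 + 11 = 198 mL.
[Ca^2+] = 4.1 × 10^-5 × (187/198) = 3.87 x 10^-5 M
[IO3^-] = 7.1 x 10^-3 × (11/198) = 3.94 × 10^-4 M
Ca(IO3)2(s) <=> Ca^2+(aq) + 2 IO3^-(aq), so Q = [Ca^2+][IO3^-]^2
Q = (3.87 × 10^-5)(3.94 × 10^-4)^2 = 6.0 × 10^-12
Q < Ksp, so no precipitate of Ca(IO3)2 forms.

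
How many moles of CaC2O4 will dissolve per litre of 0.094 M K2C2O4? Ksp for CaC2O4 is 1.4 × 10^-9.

CaC2O4(s) ⇌ Ca^2+ + C2O4^2-
Ksp = [Ca^2+][C2O4^2-]
Let s = moles of CaC2O4 that dissolve per litre. [Ca^2+] = s, [C2O4^2-] = 0.094 + s ≈ 0.094 (since C2O4^2- from K2C2O4 dominates).
Ksp ≈ s × 0.094
s = 1.5 × 10^-8 M
Check: s = 1.5 × 10^-8 ≪ 0.094, so the approximation is valid.

1.5 × 10^-8 M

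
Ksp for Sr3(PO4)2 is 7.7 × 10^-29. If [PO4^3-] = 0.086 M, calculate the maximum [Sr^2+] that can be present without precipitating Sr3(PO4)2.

Sr3(PO4)2(s) <=> 3 Sr^2+(aq) + 2 PO4^3-(aq)
Ksp = [Sr^2+]^3[PO4^3-]^2
Precipitation begins when Q = Ksp. With [PO4^3-] = 0.086 M:
7.7 × 10^-29 = (0.086)^2 × [Sr^2+]^3
[Sr^2+] = (7.7 × 10^-29 / 7.40 x 10^-3)^(1/3) = 2.2 x 10^-9 M

[Sr^2+] ≈ 2.2e-9 M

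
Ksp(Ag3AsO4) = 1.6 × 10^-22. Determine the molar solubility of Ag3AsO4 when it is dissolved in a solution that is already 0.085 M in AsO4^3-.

4.1e-8 M

Ag3AsO4(s) ⇌ 3 Ag^+(aq) + AsO4^3-(aq)
Ksp = [Ag^+]^3[AsO4^3-]
Let s = moles of Ag3AsO4 that dissolve per litre. [Ag^+] = 3s, [AsO4^3-] = 0.085 + s ≈ 0.085 (common-ion effect: AsO4^3- is already 0.085 M).
Ksp ≈ (3s)^3 × 0.085
s = 4.1 x 10^-8 M
Check: s = 4.1 x 10^-8 ≪ 0.085, so the approximation is valid.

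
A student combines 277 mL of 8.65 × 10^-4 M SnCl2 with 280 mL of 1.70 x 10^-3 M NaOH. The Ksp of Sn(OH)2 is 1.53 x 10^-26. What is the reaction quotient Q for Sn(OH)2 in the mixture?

Q ≈ 3.14 × 10^-10

Total volume = 277 + 280 = 557 mL.
[Sn^2+] = 8.65 × 10^-4 × (277/557) = 4.302 × 10^-4 M
[OH^-] = 1.70 x 10^-3 × (280/557) = 8.546 × 10^-4 M
Sn(OH)2(s) ⇌ Sn^2+(aq) + 2 OH^-(aq), so Q = [Sn^2+][OH^-]^2
Q = (4.302 x 10^-4)(8.546 x 10^-4)^2 = 3.14 x 10^-10
Q > Ksp, so Sn(OH)2 will precipitate.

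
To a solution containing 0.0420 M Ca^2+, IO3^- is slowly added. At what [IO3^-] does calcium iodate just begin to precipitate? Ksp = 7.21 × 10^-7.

[IO3^-] = 4.14 × 10^-3 M

Ca(IO3)2(s) <=> Ca^2+ + 2 IO3^-
Ksp = [Ca^2+][IO3^-]^2
Precipitation begins when Q = Ksp. With [Ca^2+] = 0.0420 M:
7.21 × 10^-7 = (0.0420) × [IO3^-]^2
[IO3^-] = (7.21 × 10^-7 / 4.20 × 10^-2)^(1/2) = 4.14 × 10^-3 M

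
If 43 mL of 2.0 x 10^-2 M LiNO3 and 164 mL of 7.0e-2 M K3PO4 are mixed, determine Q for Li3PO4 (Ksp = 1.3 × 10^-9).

Q = 4.0e-9

Total volume = 43 + 164 = 207 mL.
[Li^+] = 2.0 × 10^-2 × (43/207) = 4.15 x 10^-3 M
[PO4^3-] = 7.0 × 10^-2 × (164/207) = 5.55 x 10^-2 M
Li3PO4(s) ⇌ 3 Li^+ + PO4^3-, so Q = [Li^+]^3[PO4^3-]
Q = (4.15 x 10^-3)^3(5.55 x 10^-2) = 4.0 x 10^-9
Q > Ksp, so Li3PO4 will precipitate.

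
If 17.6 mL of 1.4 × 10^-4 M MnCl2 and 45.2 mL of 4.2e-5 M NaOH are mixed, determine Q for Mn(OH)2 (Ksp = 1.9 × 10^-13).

Q = 3.6e-14

Total volume = 17.6 + 45.2 = 62.8 mL.
[Mn^2+] = 1.4 × 10^-4 × (17.6/62.8) = 3.92 × 10^-5 M
[OH^-] = 4.2 × 10^-5 × (45.2/62.8) = 3.02 x 10^-5 M
Mn(OH)2(s) ⇌ Mn^2+ + 2 OH^-, so Q = [Mn^2+][OH^-]^2
Q = (3.92 × 10^-5)(3.02 × 10^-5)^2 = 3.6 x 10^-14
Q < Ksp, so no precipitate of Mn(OH)2 forms.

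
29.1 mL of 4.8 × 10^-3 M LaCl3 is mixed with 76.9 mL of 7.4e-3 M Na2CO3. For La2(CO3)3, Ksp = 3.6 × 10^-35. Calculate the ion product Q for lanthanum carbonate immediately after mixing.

Total volume = 29.1 + 76.9 = 106 mL.
[La^3+] = 4.8 × 10^-3 × (29.1/106) = 1.32 x 10^-3 M
[CO3^2-] = 7.4 × 10^-3 × (76.9/106) = 5.37 x 10^-3 M
La2(CO3)3(s) ⇌ 2 La^3+ + 3 CO3^2-, so Q = [La^3+]^2[CO3^2-]^3
Q = (1.32 × 10^-3)^2(5.37 × 10^-3)^3 = 2.7 × 10^-13
Q > Ksp, so La2(CO3)3 will precipitate.

Q = 2.7 x 10^-13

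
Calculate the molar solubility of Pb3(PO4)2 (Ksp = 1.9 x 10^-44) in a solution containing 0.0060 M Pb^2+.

1.5e-19 M

Pb3(PO4)2(s) <=> 3 Pb^2+(aq) + 2 PO4^3-(aq)
Ksp = [Pb^2+]^3[PO4^3-]^2
Let s be the molar solubility in this solution. [Pb^2+] = 0.0060 + 3s ≈ 0.0060, [PO4^3-] = 2s (Ksp is small, so little additional dissolves).
Ksp ≈ (0.0060)^3 × (2s)^2
s = 1.5 x 10^-19 M
Check: 3s = 4.4 × 10^-19 ≪ 0.0060, so the approximation is valid.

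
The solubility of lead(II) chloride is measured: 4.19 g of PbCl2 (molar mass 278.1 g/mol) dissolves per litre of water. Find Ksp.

Ksp ≈ 1.37 x 10^-5

Molar solubility s = (4.19 g/L) / (278.1 g/mol) = 1.507 × 10^-2 M.
PbCl2(s) <=> Pb^2+(aq) + 2 Cl^-(aq)
For each mole of PbCl2 that dissolves: [Pb^2+] = s, [Cl^-] = 2s.
Ksp = [Pb^2+][Cl^-]^2
Ksp = s(2s)^2 = 4s^3
Ksp = 4 × (1.507 × 10^-2)^3 = 1.37 × 10^-5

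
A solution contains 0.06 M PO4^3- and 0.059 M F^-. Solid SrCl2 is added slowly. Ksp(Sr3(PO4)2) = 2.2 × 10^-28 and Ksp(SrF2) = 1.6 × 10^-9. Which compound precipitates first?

Sr3(PO4)2

Each salt begins to precipitate when Q = Ksp, i.e. when [Sr^2+] reaches its threshold.
For Sr3(PO4)2: 2.2 × 10^-28 = (0.06)^2 × [Sr^2+]^3  ⇒  [Sr^2+] = 3.9 × 10^-9 M.
For SrF2: 1.6 × 10^-9 = (0.059)^2 × [Sr^2+]  ⇒  [Sr^2+] = 4.6 x 10^-7 M.
The salt with the lower threshold [Sr^2+] precipitates first: Sr3(PO4)2.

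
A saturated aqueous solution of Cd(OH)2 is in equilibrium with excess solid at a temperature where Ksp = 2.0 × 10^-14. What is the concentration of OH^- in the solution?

Cd(OH)2(s) ⇌ Cd^2+(aq) + 2 OH^-(aq)
Ksp = [Cd^2+][OH^-]^2
With molar solubility s: [Cd^2+] = s, [OH^-] = 2s.
So Ksp = s × (2s)^2 = 4s^3
s = (2.0 × 10^-14 / 4)^(1/3) = 1.71 × 10^-5 M
[OH^-] = 2s = 3.4 × 10^-5 M

[OH^-] ≈ 3.4 × 10^-5 M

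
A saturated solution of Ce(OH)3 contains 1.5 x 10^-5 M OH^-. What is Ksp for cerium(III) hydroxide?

1.7e-20

Ce(OH)3(s) ⇌ Ce^3+ + 3 OH^-
Stoichiometry gives [Ce^3+] = (1/3)[OH^-] = 5.00 × 10^-6 M.
Ksp = [Ce^3+][OH^-]^3
Ksp = 5.00 × 10^-6 × (1.5 × 10^-5)^3 = 1.7 × 10^-20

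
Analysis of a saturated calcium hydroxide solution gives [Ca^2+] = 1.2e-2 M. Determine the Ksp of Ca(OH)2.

Ksp ≈ 6.9 × 10^-6

Ca(OH)2(s) <=> Ca^2+ + 2 OH^-
Stoichiometry gives [OH^-] = (2/1)[Ca^2+] = 2.40 × 10^-2 M.
Ksp = [Ca^2+][OH^-]^2
Ksp = 1.2 × 10^-2 × (2.40 × 10^-2)^2 = 6.9 × 10^-6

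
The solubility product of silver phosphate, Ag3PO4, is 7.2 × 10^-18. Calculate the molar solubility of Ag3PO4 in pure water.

2.3e-5 M

Ag3PO4(s) ⇌ 3 Ag^+(aq) + PO4^3-(aq)
Ksp = [Ag^+]^3[PO4^3-]
With molar solubility s: [Ag^+] = 3s, [PO4^3-] = s.
Ksp = (3s)^3s = 27s^4
s = (7.2 × 10^-18 / 27)^(1/4) = 2.3 × 10^-5 M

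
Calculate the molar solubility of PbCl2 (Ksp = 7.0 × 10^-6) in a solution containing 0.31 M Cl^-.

7.3e-5 M

PbCl2(s) ⇌ Pb^2+(aq) + 2 Cl^-(aq)
Ksp = [Pb^2+][Cl^-]^2
Let s = moles of PbCl2 that dissolve per litre. [Pb^2+] = s, [Cl^-] = 0.31 + 2s ≈ 0.31 (common-ion effect: Cl^- is already 0.31 M).
Ksp ≈ s × (0.31)^2
s = 7.3 x 10^-5 M
Check: 2s = 1.5 × 10^-4 ≪ 0.31, so the approximation is valid.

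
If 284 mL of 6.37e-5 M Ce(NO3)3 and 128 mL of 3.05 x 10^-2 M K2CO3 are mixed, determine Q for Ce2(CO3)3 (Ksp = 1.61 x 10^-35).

Q = 1.64e-15

Total volume = 284 + 128 = 412 mL.
[Ce^3+] = 6.37 × 10^-5 × (284/412) = 4.391 x 10^-5 M
[CO3^2-] = 3.05 x 10^-2 × (128/412) = 9.476 × 10^-3 M
Ce2(CO3)3(s) ⇌ 2 Ce^3+ + 3 CO3^2-, so Q = [Ce^3+]^2[CO3^2-]^3
Q = (4.391 × 10^-5)^2(9.476 × 10^-3)^3 = 1.64 × 10^-15
Q > Ksp, so Ce2(CO3)3 will precipitate.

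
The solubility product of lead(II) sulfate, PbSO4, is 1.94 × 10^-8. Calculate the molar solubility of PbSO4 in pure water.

s ≈ 1.39 x 10^-4 M

PbSO4(s) ⇌ Pb^2+(aq) + SO4^2-(aq)
Ksp = [Pb^2+][SO4^2-]
If s mol/L of PbSO4 dissolves, [Pb^2+] = s and [SO4^2-] = s.
Ksp = s^2
s = (1.94 × 10^-8)^(1/2) = 1.39 × 10^-4 M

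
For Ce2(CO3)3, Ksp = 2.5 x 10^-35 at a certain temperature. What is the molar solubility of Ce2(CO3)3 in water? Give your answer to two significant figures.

s ≈ 4.7 x 10^-8 M

Ce2(CO3)3(s) <=> 2 Ce^3+(aq) + 3 CO3^2-(aq)
Ksp = [Ce^3+]^2[CO3^2-]^3
With molar solubility s: [Ce^3+] = 2s, [CO3^2-] = 3s.
Substituting: Ksp = (2s)^2(3s)^3 = 108s^5
s^5 = 2.5 x 10^-35 / 108, so s = 4.7 x 10^-8 M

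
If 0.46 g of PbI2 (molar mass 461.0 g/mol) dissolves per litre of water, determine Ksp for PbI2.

4.0e-9

Molar solubility s = (4.6 × 10^-1 g/L) / (461.0 g/mol) = 9.98 × 10^-4 M.
PbI2(s) <=> Pb^2+(aq) + 2 I^-(aq)
For each mole of PbI2 that dissolves: [Pb^2+] = s, [I^-] = 2s.
Ksp = [Pb^2+][I^-]^2
So Ksp = s × (2s)^2 = 4s^3
With s = 9.98 × 10^-4: Ksp = 4.0 × 10^-9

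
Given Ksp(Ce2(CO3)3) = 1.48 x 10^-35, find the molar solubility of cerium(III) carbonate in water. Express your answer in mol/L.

Ce2(CO3)3(s) ⇌ 2 Ce^3+ + 3 CO3^2-
Ksp = [Ce^3+]^2[CO3^2-]^3
If s mol/L of Ce2(CO3)3 dissolves, [Ce^3+] = 2s and [CO3^2-] = 3s.
Substituting: Ksp = (2s)^2(3s)^3 = 108s^5
Solving, s = (1.48 x 10^-35/108)^(1/5) = 4.24 × 10^-8 M

s ≈ 4.24e-8 M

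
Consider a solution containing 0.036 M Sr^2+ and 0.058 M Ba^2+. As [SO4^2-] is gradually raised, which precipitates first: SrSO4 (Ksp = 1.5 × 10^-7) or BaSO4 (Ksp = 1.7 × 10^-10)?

BaSO4

Each salt begins to precipitate when Q = Ksp, i.e. when [SO4^2-] reaches its threshold.
For SrSO4: 1.5 × 10^-7 = 0.036 × [SO4^2-]  ⇒  [SO4^2-] = 4.2 × 10^-6 M.
For BaSO4: 1.7 × 10^-10 = 0.058 × [SO4^2-]  ⇒  [SO4^2-] = 2.9 × 10^-9 M.
The salt with the lower threshold [SO4^2-] precipitates first: BaSO4.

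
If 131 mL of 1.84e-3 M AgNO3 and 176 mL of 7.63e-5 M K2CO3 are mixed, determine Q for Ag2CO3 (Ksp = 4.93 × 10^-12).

Total volume = 131 + 176 = 307 mL.
[Ag^+] = 1.84 × 10^-3 × (131/307) = 7.851 × 10^-4 M
[CO3^2-] = 7.63 x 10^-5 × (176/307) = 4.374 x 10^-5 M
Ag2CO3(s) <=> 2 Ag^+(aq) + CO3^2-(aq), so Q = [Ag^+]^2[CO3^2-]
Q = (7.851 × 10^-4)^2(4.374 × 10^-5) = 2.70 × 10^-11
Q > Ksp, so Ag2CO3 will precipitate.

Q = 2.70 x 10^-11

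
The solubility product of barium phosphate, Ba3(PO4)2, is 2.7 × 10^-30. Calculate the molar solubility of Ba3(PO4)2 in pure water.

Ba3(PO4)2(s) <=> 3 Ba^2+ + 2 PO4^3-
Ksp = [Ba^2+]^3[PO4^3-]^2
Let s = molar solubility. Then [Ba^2+] = 3s and [PO4^3-] = 2s.
Substituting: Ksp = (3s)^3(2s)^2 = 108s^5
Solving, s = (2.7 × 10^-30/108)^(1/5) = 4.8 × 10^-7 M

s ≈ 4.8 × 10^-7 M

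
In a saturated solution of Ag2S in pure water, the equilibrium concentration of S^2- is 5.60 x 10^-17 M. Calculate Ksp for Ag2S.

Ag2S(s) <=> 2 Ag^+(aq) + S^2-(aq)
Stoichiometry gives [Ag^+] = (2/1)[S^2-] = 1.120 x 10^-16 M.
Ksp = [Ag^+]^2[S^2-]
Ksp = (1.120 × 10^-16)^2 × 5.60 × 10^-17 = 7.02 × 10^-49

7.02e-49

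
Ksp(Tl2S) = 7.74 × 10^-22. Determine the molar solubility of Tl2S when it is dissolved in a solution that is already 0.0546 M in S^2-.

Tl2S(s) ⇌ 2 Tl^+ + S^2-
Ksp = [Tl^+]^2[S^2-]
Let s be the molar solubility in this solution. [Tl^+] = 2s, [S^2-] = 0.0546 + s ≈ 0.0546 (Ksp is small, so little additional dissolves).
Ksp ≈ (2s)^2 × 0.0546
s = 5.95 x 10^-11 M
Check: s = 6.0 × 10^-11 ≪ 0.0546, so the approximation is valid.

s ≈ 5.95e-11 M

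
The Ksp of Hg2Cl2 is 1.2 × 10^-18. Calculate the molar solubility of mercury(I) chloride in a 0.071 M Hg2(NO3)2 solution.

2.1 x 10^-9 M

Hg2Cl2(s) ⇌ Hg2^2+ + 2 Cl^-
Ksp = [Hg2^2+][Cl^-]^2
Let s be the molar solubility in this solution. [Hg2^2+] = 0.071 + s ≈ 0.071, [Cl^-] = 2s (since Hg2^2+ from Hg2(NO3)2 dominates).
Ksp ≈ 0.071 × (2s)^2
s = 2.1 × 10^-9 M
Check: s = 2.1 × 10^-9 ≪ 0.071, so the approximation is valid.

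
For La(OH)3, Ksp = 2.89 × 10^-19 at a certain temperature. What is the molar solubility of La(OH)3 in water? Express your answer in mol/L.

1.02 × 10^-5 M

La(OH)3(s) ⇌ La^3+ + 3 OH^-
Ksp = [La^3+][OH^-]^3
Let s = molar solubility. Then [La^3+] = s and [OH^-] = 3s.
So Ksp = s × (3s)^3 = 27s^4
Solving, s = (2.89 × 10^-19/27)^(1/4) = 1.02 × 10^-5 M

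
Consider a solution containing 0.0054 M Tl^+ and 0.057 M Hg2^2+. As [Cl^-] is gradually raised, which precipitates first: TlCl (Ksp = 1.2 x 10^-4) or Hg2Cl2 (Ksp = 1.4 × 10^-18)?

Each salt begins to precipitate when Q = Ksp, i.e. when [Cl^-] reaches its threshold.
For TlCl: 1.2 x 10^-4 = 0.0054 × [Cl^-]  ⇒  [Cl^-] = 2.2 × 10^-2 M.
For Hg2Cl2: 1.4 × 10^-18 = 0.057 × [Cl^-]^2  ⇒  [Cl^-] = 5.0 × 10^-9 M.
The salt with the lower threshold [Cl^-] precipitates first: Hg2Cl2.

Hg2Cl2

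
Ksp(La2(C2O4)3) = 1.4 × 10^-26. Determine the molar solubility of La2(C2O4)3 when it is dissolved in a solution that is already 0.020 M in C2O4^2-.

La2(C2O4)3(s) ⇌ 2 La^3+ + 3 C2O4^2-
Ksp = [La^3+]^2[C2O4^2-]^3
If s mol/L dissolves here, [La^3+] = 2s, [C2O4^2-] = 0.020 + 3s ≈ 0.020 (since the C2O4^2- already present dominates).
Ksp ≈ (2s)^2 × (0.020)^3
s = 2.1 x 10^-11 M
Check: 3s = 6.3 × 10^-11 ≪ 0.020, so the approximation is valid.

s ≈ 2.1 × 10^-11 M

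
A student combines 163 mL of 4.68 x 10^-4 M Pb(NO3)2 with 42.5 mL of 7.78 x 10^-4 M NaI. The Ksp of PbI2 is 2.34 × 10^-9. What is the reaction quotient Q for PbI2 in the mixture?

Total volume = 163 + 42.5 = 205.5 mL.
[Pb^2+] = 4.68 x 10^-4 × (163/205.5) = 3.712 x 10^-4 M
[I^-] = 7.78 × 10^-4 × (42.5/205.5) = 1.609 × 10^-4 M
PbI2(s) ⇌ Pb^2+ + 2 I^-, so Q = [Pb^2+][I^-]^2
Q = (3.712 x 10^-4)(1.609 x 10^-4)^2 = 9.61 × 10^-12
Q < Ksp, so no precipitate of PbI2 forms.

9.61 × 10^-12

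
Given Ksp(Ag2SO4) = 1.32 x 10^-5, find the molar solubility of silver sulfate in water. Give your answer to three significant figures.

1.49 × 10^-2 M

Ag2SO4(s) ⇌ 2 Ag^+ + SO4^2-
Ksp = [Ag^+]^2[SO4^2-]
Let s = molar solubility. Then [Ag^+] = 2s and [SO4^2-] = s.
So Ksp = (2s)^2 × s = 4s^3
Solving, s = (1.32 x 10^-5/4)^(1/3) = 1.49 × 10^-2 M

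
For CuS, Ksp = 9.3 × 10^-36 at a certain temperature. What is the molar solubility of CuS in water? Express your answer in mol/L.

CuS(s) <=> Cu^2+(aq) + S^2-(aq)
Ksp = [Cu^2+][S^2-]
With molar solubility s: [Cu^2+] = s, [S^2-] = s.
Ksp = s^2
s = √(9.3 × 10^-36) = 3.0 × 10^-18 M

s ≈ 3.0 x 10^-18 M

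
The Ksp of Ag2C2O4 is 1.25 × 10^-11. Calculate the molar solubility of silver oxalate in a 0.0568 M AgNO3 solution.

Ag2C2O4(s) ⇌ 2 Ag^+ + C2O4^2-
Ksp = [Ag^+]^2[C2O4^2-]
Let s be the molar solubility in this solution. [Ag^+] = 0.0568 + 2s ≈ 0.0568, [C2O4^2-] = s (since Ag^+ from AgNO3 dominates).
Ksp ≈ (0.0568)^2 × s
s = 3.87 × 10^-9 M
Check: 2s = 7.7 × 10^-9 ≪ 0.0568, so the approximation is valid.

3.87e-9 M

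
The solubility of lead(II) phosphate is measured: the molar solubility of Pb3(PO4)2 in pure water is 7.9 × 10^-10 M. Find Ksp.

Ksp = 3.3 × 10^-44

Pb3(PO4)2(s) ⇌ 3 Pb^2+ + 2 PO4^3-
With molar solubility s: [Pb^2+] = 3s, [PO4^3-] = 2s.
Ksp = [Pb^2+]^3[PO4^3-]^2
Substituting: Ksp = (3s)^3(2s)^2 = 108s^5
With s = 7.9 x 10^-10: Ksp = 3.3 x 10^-44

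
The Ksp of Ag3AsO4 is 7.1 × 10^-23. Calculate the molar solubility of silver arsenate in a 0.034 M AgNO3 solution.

Ag3AsO4(s) ⇌ 3 Ag^+ + AsO4^3-
Ksp = [Ag^+]^3[AsO4^3-]
Let s be the molar solubility in this solution. [Ag^+] = 0.034 + 3s ≈ 0.034, [AsO4^3-] = s (common-ion effect: Ag^+ is already 0.034 M).
Ksp ≈ (0.034)^3 × s
s = 1.8 × 10^-18 M
Check: 3s = 5.4 × 10^-18 ≪ 0.034, so the approximation is valid.

s = 1.8e-18 M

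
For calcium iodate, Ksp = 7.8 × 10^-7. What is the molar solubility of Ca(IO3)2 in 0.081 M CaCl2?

Ca(IO3)2(s) ⇌ Ca^2+ + 2 IO3^-
Ksp = [Ca^2+][IO3^-]^2
Let s be the molar solubility in this solution. [Ca^2+] = 0.081 + s ≈ 0.081, [IO3^-] = 2s (common-ion effect: Ca^2+ is already 0.081 M).
Ksp ≈ 0.081 × (2s)^2
s = 1.6 × 10^-3 M
Check: s = 1.6 × 10^-3 ≪ 0.081, so the approximation is valid.

s = 1.6e-3 M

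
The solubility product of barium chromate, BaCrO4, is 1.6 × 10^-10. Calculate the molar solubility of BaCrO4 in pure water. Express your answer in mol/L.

BaCrO4(s) <=> Ba^2+ + CrO4^2-
Ksp = [Ba^2+][CrO4^2-]
Let s = molar solubility. Then [Ba^2+] = s and [CrO4^2-] = s.
Ksp = s^2
s = √(1.6 × 10^-10) = 1.3 × 10^-5 M

s = 1.3e-5 M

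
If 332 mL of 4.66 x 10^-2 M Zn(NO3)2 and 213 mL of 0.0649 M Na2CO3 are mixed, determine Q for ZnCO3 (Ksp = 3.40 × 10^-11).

Total volume = 332 + 213 = 545 mL.
[Zn^2+] = 4.66 × 10^-2 × (332/545) = 2.839 x 10^-2 M
[CO3^2-] = 6.49 × 10^-2 × (213/545) = 2.536 × 10^-2 M
ZnCO3(s) <=> Zn^2+(aq) + CO3^2-(aq), so Q = [Zn^2+][CO3^2-]
Q = (2.839 × 10^-2)(2.536 × 10^-2) = 7.20 × 10^-4
Q > Ksp, so ZnCO3 will precipitate.

Q = 7.20e-4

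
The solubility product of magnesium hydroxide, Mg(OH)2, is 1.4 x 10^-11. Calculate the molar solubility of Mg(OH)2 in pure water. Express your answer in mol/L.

Mg(OH)2(s) <=> Mg^2+(aq) + 2 OH^-(aq)
Ksp = [Mg^2+][OH^-]^2
With molar solubility s: [Mg^2+] = s, [OH^-] = 2s.
So Ksp = s × (2s)^2 = 4s^3
s^3 = 1.4 x 10^-11 / 4, so s = 1.5 × 10^-4 M

1.5e-4 M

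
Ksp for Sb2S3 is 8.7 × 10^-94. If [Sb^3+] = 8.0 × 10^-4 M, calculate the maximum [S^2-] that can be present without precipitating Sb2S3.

Sb2S3(s) <=> 2 Sb^3+(aq) + 3 S^2-(aq)
Ksp = [Sb^3+]^2[S^2-]^3
Precipitation begins when Q = Ksp. With [Sb^3+] = 8.0 × 10^-4 M:
8.7 × 10^-94 = (8.0 × 10^-4)^2 × [S^2-]^3
[S^2-] = (8.7 × 10^-94 / 6.40 × 10^-7)^(1/3) = 1.1 x 10^-29 M

1.1 x 10^-29 M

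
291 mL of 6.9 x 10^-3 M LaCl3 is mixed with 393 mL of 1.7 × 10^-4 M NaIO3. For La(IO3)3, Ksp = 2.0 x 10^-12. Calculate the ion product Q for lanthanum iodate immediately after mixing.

Q ≈ 2.7 × 10^-15

Total volume = 291 + 393 = 684 mL.
[La^3+] = 6.9 × 10^-3 × (291/684) = 2.94 x 10^-3 M
[IO3^-] = 1.7 × 10^-4 × (393/684) = 9.77 × 10^-5 M
La(IO3)3(s) <=> La^3+ + 3 IO3^-, so Q = [La^3+][IO3^-]^3
Q = (2.94 × 10^-3)(9.77 × 10^-5)^3 = 2.7 × 10^-15
Q < Ksp, so no precipitate of La(IO3)3 forms.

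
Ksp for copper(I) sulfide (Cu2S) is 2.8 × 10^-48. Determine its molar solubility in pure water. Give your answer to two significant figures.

s = 8.9 × 10^-17 M

Cu2S(s) ⇌ 2 Cu^+(aq) + S^2-(aq)
Ksp = [Cu^+]^2[S^2-]
For each mole of Cu2S that dissolves: [Cu^+] = 2s, [S^2-] = s.
Substituting: Ksp = (2s)^2s = 4s^3
s^3 = 2.8 × 10^-48 / 4, so s = 8.9 × 10^-17 M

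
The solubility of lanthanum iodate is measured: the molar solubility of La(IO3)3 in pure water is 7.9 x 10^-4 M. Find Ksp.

La(IO3)3(s) ⇌ La^3+(aq) + 3 IO3^-(aq)
Let s = molar solubility. Then [La^3+] = s and [IO3^-] = 3s.
Ksp = [La^3+][IO3^-]^3
Substituting: Ksp = s(3s)^3 = 27s^4
With s = 7.9 x 10^-4: Ksp = 1.1 x 10^-11

1.1e-11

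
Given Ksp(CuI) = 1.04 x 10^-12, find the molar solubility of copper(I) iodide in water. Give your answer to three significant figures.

1.02 x 10^-6 M

CuI(s) ⇌ Cu^+ + I^-
Ksp = [Cu^+][I^-]
Let s = molar solubility. Then [Cu^+] = s and [I^-] = s.
Ksp = s × s = s^2
s = (1.04 x 10^-12)^(1/2) = 1.02 x 10^-6 M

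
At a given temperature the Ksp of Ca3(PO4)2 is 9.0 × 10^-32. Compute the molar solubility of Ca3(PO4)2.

Ca3(PO4)2(s) ⇌ 3 Ca^2+ + 2 PO4^3-
Ksp = [Ca^2+]^3[PO4^3-]^2
For each mole of Ca3(PO4)2 that dissolves: [Ca^2+] = 3s, [PO4^3-] = 2s.
Substituting: Ksp = (3s)^3(2s)^2 = 108s^5
Solving, s = (9.0 × 10^-32/108)^(1/5) = 2.4 × 10^-7 M

s = 2.4 x 10^-7 M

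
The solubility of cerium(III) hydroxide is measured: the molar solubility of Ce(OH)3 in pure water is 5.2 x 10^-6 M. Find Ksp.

Ce(OH)3(s) ⇌ Ce^3+(aq) + 3 OH^-(aq)
For each mole of Ce(OH)3 that dissolves: [Ce^3+] = s, [OH^-] = 3s.
Ksp = [Ce^3+][OH^-]^3
So Ksp = s × (3s)^3 = 27s^4
Ksp = 27 × (5.2 x 10^-6)^4 = 2.0 × 10^-20

Ksp = 2.0 x 10^-20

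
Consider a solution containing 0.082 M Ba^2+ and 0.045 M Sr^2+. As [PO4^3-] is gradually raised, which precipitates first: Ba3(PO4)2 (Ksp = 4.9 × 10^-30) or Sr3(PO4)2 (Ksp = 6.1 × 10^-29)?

Ba3(PO4)2

Precipitation of each salt starts when its ion product equals its Ksp.
For Ba3(PO4)2: 4.9 × 10^-30 = (0.082)^3 × [PO4^3-]^2  ⇒  [PO4^3-] = 9.4 × 10^-14 M.
For Sr3(PO4)2: 6.1 × 10^-29 = (0.045)^3 × [PO4^3-]^2  ⇒  [PO4^3-] = 8.2 × 10^-13 M.
The salt with the lower threshold [PO4^3-] precipitates first: Ba3(PO4)2.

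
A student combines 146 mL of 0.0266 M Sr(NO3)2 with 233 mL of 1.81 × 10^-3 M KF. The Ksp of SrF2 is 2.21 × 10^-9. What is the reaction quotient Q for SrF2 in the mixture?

Q ≈ 1.27 × 10^-8

Total volume = 146 + 233 = 379 mL.
[Sr^2+] = 2.66 x 10^-2 × (146/379) = 1.025 x 10^-2 M
[F^-] = 1.81 x 10^-3 × (233/379) = 1.113 × 10^-3 M
SrF2(s) ⇌ Sr^2+ + 2 F^-, so Q = [Sr^2+][F^-]^2
Q = (1.025 × 10^-2)(1.113 × 10^-3)^2 = 1.27 x 10^-8
Q > Ksp, so SrF2 will precipitate.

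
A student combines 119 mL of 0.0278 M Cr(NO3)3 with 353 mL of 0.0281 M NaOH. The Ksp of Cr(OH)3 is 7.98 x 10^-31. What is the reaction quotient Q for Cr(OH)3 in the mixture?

Q ≈ 6.51 × 10^-8

Total volume = 119 + 353 = 472 mL.
[Cr^3+] = 2.78 × 10^-2 × (119/472) = 7.009 × 10^-3 M
[OH^-] = 2.81 × 10^-2 × (353/472) = 2.102 × 10^-2 M
Cr(OH)3(s) <=> Cr^3+ + 3 OH^-, so Q = [Cr^3+][OH^-]^3
Q = (7.009 × 10^-3)(2.102 x 10^-2)^3 = 6.51 × 10^-8
Q > Ksp, so Cr(OH)3 will precipitate.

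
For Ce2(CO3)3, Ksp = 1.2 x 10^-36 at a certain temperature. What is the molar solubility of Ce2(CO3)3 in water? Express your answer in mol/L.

Ce2(CO3)3(s) ⇌ 2 Ce^3+ + 3 CO3^2-
Ksp = [Ce^3+]^2[CO3^2-]^3
Let s = molar solubility. Then [Ce^3+] = 2s and [CO3^2-] = 3s.
Substituting: Ksp = (2s)^2(3s)^3 = 108s^5
Solving, s = (1.2 x 10^-36/108)^(1/5) = 2.6 × 10^-8 M

s = 2.6e-8 M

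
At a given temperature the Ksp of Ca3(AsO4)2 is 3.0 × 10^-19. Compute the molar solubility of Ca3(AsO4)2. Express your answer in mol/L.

Ca3(AsO4)2(s) ⇌ 3 Ca^2+(aq) + 2 AsO4^3-(aq)
Ksp = [Ca^2+]^3[AsO4^3-]^2
For each mole of Ca3(AsO4)2 that dissolves: [Ca^2+] = 3s, [AsO4^3-] = 2s.
So Ksp = (3s)^3 × (2s)^2 = 108s^5
s^5 = 3.0 × 10^-19 / 108, so s = 7.7 × 10^-5 M

s = 7.7 x 10^-5 M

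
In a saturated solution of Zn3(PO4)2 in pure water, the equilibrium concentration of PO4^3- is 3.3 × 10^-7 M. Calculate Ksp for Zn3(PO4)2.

Zn3(PO4)2(s) <=> 3 Zn^2+ + 2 PO4^3-
Stoichiometry gives [Zn^2+] = (3/2)[PO4^3-] = 4.95 × 10^-7 M.
Ksp = [Zn^2+]^3[PO4^3-]^2
Ksp = (4.95 × 10^-7)^3 × (3.3 × 10^-7)^2 = 1.3 × 10^-32

1.3 x 10^-32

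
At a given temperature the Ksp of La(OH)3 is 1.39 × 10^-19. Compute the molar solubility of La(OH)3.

La(OH)3(s) <=> La^3+ + 3 OH^-
Ksp = [La^3+][OH^-]^3
With molar solubility s: [La^3+] = s, [OH^-] = 3s.
Substituting: Ksp = s(3s)^3 = 27s^4
s^4 = 1.39 × 10^-19 / 27, so s = 8.47 x 10^-6 M

8.47e-6 M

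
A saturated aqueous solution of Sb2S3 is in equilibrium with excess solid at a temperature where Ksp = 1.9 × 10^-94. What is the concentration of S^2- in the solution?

[S^2-] ≈ 2.1 x 10^-19 M

Sb2S3(s) ⇌ 2 Sb^3+ + 3 S^2-
Ksp = [Sb^3+]^2[S^2-]^3
If s mol/L of Sb2S3 dissolves, [Sb^3+] = 2s and [S^2-] = 3s.
Ksp = (2s)^2(3s)^3 = 108s^5
s = (1.9 × 10^-94 / 108)^(1/5) = 7.06 x 10^-20 M
[S^2-] = 3s = 2.1 × 10^-19 M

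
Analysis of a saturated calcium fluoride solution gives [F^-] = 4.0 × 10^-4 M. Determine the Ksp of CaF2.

CaF2(s) <=> Ca^2+(aq) + 2 F^-(aq)
Stoichiometry gives [Ca^2+] = (1/2)[F^-] = 2.00 x 10^-4 M.
Ksp = [Ca^2+][F^-]^2
Ksp = 2.00 x 10^-4 × (4.0 × 10^-4)^2 = 3.2 × 10^-11

Ksp ≈ 3.2 × 10^-11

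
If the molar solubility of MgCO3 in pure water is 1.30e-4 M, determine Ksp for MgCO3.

MgCO3(s) ⇌ Mg^2+(aq) + CO3^2-(aq)
For each mole of MgCO3 that dissolves: [Mg^2+] = s, [CO3^2-] = s.
Ksp = [Mg^2+][CO3^2-]
Ksp = (s)(s) = s^2
With s = 1.30 × 10^-4: Ksp = 1.69 × 10^-8

1.69e-8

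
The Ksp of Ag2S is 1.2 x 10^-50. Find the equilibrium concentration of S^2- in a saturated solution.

Ag2S(s) ⇌ 2 Ag^+ + S^2-
Ksp = [Ag^+]^2[S^2-]
Let s = molar solubility. Then [Ag^+] = 2s and [S^2-] = s.
So Ksp = (2s)^2 × s = 4s^3
s^3 = 1.2 x 10^-50 / 4, so s = 1.44 × 10^-17 M
[S^2-] = s = 1.4 x 10^-17 M

1.4e-17 M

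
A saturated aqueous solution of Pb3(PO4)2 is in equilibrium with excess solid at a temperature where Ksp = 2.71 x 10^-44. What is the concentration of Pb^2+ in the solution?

Pb3(PO4)2(s) ⇌ 3 Pb^2+ + 2 PO4^3-
Ksp = [Pb^2+]^3[PO4^3-]^2
Let s = molar solubility. Then [Pb^2+] = 3s and [PO4^3-] = 2s.
Substituting: Ksp = (3s)^3(2s)^2 = 108s^5
s^5 = 2.71 x 10^-44 / 108, so s = 7.584 x 10^-10 M
[Pb^2+] = 3s = 2.28 x 10^-9 M

2.28e-9 M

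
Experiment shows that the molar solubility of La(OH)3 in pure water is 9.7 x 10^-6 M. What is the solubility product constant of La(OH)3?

2.4 × 10^-19

La(OH)3(s) ⇌ La^3+(aq) + 3 OH^-(aq)
With molar solubility s: [La^3+] = s, [OH^-] = 3s.
Ksp = [La^3+][OH^-]^3
Ksp = s(3s)^3 = 27s^4
Ksp = 27 × (9.7 × 10^-6)^4 = 2.4 × 10^-19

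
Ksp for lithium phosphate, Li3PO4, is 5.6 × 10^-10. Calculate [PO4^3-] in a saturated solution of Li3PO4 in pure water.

[PO4^3-] = 2.1 × 10^-3 M

Li3PO4(s) ⇌ 3 Li^+ + PO4^3-
Ksp = [Li^+]^3[PO4^3-]
If s mol/L of Li3PO4 dissolves, [Li^+] = 3s and [PO4^3-] = s.
Substituting: Ksp = (3s)^3s = 27s^4
s^4 = 5.6 × 10^-10 / 27, so s = 2.13 x 10^-3 M
[PO4^3-] = s = 2.1 x 10^-3 M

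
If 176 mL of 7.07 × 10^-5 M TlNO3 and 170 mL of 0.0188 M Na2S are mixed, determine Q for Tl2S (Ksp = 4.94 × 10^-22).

1.19e-11

Total volume = 176 + 170 = 346 mL.
[Tl^+] = 7.07 × 10^-5 × (176/346) = 3.596 × 10^-5 M
[S^2-] = 1.88 × 10^-2 × (170/346) = 9.237 × 10^-3 M
Tl2S(s) ⇌ 2 Tl^+ + S^2-, so Q = [Tl^+]^2[S^2-]
Q = (3.596 × 10^-5)^2(9.237 × 10^-3) = 1.19 × 10^-11
Q > Ksp, so Tl2S will precipitate.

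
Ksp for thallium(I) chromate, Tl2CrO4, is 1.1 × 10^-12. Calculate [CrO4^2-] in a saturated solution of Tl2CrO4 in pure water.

6.5 × 10^-5 M

Tl2CrO4(s) ⇌ 2 Tl^+ + CrO4^2-
Ksp = [Tl^+]^2[CrO4^2-]
For each mole of Tl2CrO4 that dissolves: [Tl^+] = 2s, [CrO4^2-] = s.
Ksp = (2s)^2s = 4s^3
s = (1.1 × 10^-12 / 4)^(1/3) = 6.50 × 10^-5 M
[CrO4^2-] = s = 6.5 × 10^-5 M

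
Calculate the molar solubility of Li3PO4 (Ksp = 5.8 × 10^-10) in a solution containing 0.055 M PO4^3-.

Li3PO4(s) <=> 3 Li^+ + PO4^3-
Ksp = [Li^+]^3[PO4^3-]
Let s be the molar solubility in this solution. [Li^+] = 3s, [PO4^3-] = 0.055 + s ≈ 0.055 (Ksp is small, so little additional dissolves).
Ksp ≈ (3s)^3 × 0.055
s = 7.3 x 10^-4 M
Check: s = 7.3 x 10^-4 ≪ 0.055, so the approximation is valid.

7.3 × 10^-4 M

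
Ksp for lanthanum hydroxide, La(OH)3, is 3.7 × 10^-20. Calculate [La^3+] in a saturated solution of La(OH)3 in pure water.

La(OH)3(s) ⇌ La^3+(aq) + 3 OH^-(aq)
Ksp = [La^3+][OH^-]^3
Let s = molar solubility. Then [La^3+] = s and [OH^-] = 3s.
Ksp = s(3s)^3 = 27s^4
s^4 = 3.7 × 10^-20 / 27, so s = 6.08 × 10^-6 M
[La^3+] = s = 6.1 × 10^-6 M

6.1 × 10^-6 M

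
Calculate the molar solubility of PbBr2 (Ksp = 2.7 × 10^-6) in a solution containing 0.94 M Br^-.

PbBr2(s) ⇌ Pb^2+(aq) + 2 Br^-(aq)
Ksp = [Pb^2+][Br^-]^2
Let s = moles of PbBr2 that dissolve per litre. [Pb^2+] = s, [Br^-] = 0.94 + 2s ≈ 0.94 (since the Br^- already present dominates).
Ksp ≈ s × (0.94)^2
s = 3.1 x 10^-6 M
Check: 2s = 6.1 × 10^-6 ≪ 0.94, so the approximation is valid.

3.1 × 10^-6 M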